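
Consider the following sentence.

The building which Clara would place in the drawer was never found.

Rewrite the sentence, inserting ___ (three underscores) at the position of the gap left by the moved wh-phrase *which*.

'which' is the direct object of 'place'. The gap is right after 'place'.

The building which Clara would place ___ in the drawer was never found.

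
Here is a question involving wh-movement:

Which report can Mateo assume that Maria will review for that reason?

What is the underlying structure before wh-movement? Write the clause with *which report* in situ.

'which report' is the direct object of 'review'. Wh-movement fronts it, leaving a gap right after 'review':
Which report can Mateo assume that Maria will review ___ for that reason?

Mateo can assume that Maria will review which report for that reason.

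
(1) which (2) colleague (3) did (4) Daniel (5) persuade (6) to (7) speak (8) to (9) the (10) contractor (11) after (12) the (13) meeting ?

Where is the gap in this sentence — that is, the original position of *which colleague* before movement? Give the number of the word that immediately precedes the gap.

5

Pre-movement form: Daniel did persuade which colleague to speak to the contractor after the meeting.
'which colleague' is the direct object of 'persuade'. It moves to the left edge, and the trace sits right after 'persuade':
Which colleague did Daniel persuade ___ to speak to the contractor after the meeting?
'persuade' is word 5.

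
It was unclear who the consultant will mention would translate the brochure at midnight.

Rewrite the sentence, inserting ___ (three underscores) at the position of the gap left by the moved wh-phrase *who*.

In situ: The consultant will mention who would translate the brochure at midnight.
'who' functions as the subject of the clause embedded under 'mention'. The gap is right after 'mention'.

It was unclear who the consultant will mention ___ would translate the brochure at midnight.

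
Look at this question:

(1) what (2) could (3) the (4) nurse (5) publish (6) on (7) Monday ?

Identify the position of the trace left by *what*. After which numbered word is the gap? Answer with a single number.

In situ: The nurse could publish what on Monday.
'what' functions as the direct object of 'publish'. It moves to the left edge, and the trace sits right after 'publish':
What could the nurse publish ___ on Monday?
'publish' is word 5.

5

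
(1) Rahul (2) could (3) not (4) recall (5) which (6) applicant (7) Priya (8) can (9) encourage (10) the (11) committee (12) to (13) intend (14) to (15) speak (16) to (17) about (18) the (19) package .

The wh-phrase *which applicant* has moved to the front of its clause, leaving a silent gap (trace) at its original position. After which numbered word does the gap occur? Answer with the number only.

16

Before movement: Priya can encourage the committee to intend to speak to which applicant about the package.
'which applicant' is the object of the preposition 'to'. Wh-movement fronts it, leaving a gap right after 'to':
Rahul could not recall which applicant Priya can encourage the committee to intend to speak to ___ about the package.
'to' is word 16.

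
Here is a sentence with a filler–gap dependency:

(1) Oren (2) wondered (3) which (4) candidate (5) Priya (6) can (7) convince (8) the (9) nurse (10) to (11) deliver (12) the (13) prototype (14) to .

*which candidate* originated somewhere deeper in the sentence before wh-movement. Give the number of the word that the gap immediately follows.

In situ: Priya can convince the nurse to deliver the prototype to which candidate.
'which candidate' is the object of the preposition 'to' (recipient of 'deliver'). Fronting leaves a gap immediately after 'to':
Oren wondered which candidate Priya can convince the nurse to deliver the prototype to ___.
'to' is word 14.

14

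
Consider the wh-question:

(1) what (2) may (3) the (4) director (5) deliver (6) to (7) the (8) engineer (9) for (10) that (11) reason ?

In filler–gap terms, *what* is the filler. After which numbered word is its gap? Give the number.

5

In situ: The director may deliver what to the engineer for that reason.
The filler 'what' is interpreted as the direct object of 'deliver'. It moves to the left edge, and the trace sits right after 'deliver':
What may the director deliver ___ to the engineer for that reason?
'deliver' is word 5.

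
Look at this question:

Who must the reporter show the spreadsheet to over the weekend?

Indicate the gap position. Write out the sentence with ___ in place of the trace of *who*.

Who must the reporter show the spreadsheet to ___ over the weekend?

Before movement: The reporter must show the spreadsheet to who over the weekend.
'who' functions as the object of the preposition 'to' (recipient of 'show'). The gap is right after 'to'.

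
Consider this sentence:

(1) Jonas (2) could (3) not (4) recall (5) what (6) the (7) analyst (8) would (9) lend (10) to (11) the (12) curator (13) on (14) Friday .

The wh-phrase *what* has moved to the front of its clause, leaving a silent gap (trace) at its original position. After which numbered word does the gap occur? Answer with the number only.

9

Pre-movement form: The analyst would lend what to the curator on Friday.
'what' is the direct object of 'lend'. Wh-movement fronts it, leaving a gap right after 'lend':
Jonas could not recall what the analyst would lend ___ to the curator on Friday.
'lend' is word 9.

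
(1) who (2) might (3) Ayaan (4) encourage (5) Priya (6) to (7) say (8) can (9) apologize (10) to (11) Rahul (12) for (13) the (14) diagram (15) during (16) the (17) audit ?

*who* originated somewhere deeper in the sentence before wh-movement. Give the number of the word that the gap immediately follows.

7

Before movement: Ayaan might encourage Priya to say who can apologize to Rahul for the diagram during the audit.
'who' is the subject of the clause embedded under 'say'. Wh-movement fronts it, leaving a gap right after 'say':
Who might Ayaan encourage Priya to say ___ can apologize to Rahul for the diagram during the audit?
'say' is word 7.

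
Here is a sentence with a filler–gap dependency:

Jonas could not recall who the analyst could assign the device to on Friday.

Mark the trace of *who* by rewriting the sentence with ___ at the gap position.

Underlying clause: The analyst could assign the device to who on Friday.
'who' is the object of the preposition 'to' (recipient of 'assign'). The gap is right after 'to'.

Jonas could not recall who the analyst could assign the device to ___ on Friday.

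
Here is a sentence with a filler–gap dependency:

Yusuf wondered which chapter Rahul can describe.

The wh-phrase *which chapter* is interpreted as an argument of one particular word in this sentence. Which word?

describe

In situ: Rahul can describe which chapter.
The filler 'which chapter' is interpreted as the direct object of 'describe'. Fronting leaves a gap immediately after 'describe':
Yusuf wondered which chapter Rahul can describe ___.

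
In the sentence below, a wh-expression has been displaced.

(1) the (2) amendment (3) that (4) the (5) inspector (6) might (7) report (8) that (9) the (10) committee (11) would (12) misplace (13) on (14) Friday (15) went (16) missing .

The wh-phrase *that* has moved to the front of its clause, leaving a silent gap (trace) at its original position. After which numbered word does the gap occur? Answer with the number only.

12

The filler 'that' is interpreted as the direct object of 'misplace'. Fronting leaves a gap immediately after 'misplace':
The amendment that the inspector might report that the committee would misplace ___ on Friday went missing.
'misplace' is word 12.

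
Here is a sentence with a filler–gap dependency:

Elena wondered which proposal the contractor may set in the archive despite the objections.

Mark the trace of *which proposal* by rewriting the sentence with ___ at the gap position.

In situ: The contractor may set which proposal in the archive despite the objections.
The filler 'which proposal' is interpreted as the direct object of 'set'. The gap is right after 'set'.

Elena wondered which proposal the contractor may set ___ in the archive despite the objections.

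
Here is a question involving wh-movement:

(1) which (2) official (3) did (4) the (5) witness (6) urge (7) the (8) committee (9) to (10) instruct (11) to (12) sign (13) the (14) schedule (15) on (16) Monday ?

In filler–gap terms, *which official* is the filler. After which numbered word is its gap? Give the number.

In situ: The witness did urge the committee to instruct which official to sign the schedule on Monday.
The filler 'which official' is interpreted as the direct object of 'instruct'. Wh-movement fronts it, leaving a gap right after 'instruct':
Which official did the witness urge the committee to instruct ___ to sign the schedule on Monday?
'instruct' is word 10.

10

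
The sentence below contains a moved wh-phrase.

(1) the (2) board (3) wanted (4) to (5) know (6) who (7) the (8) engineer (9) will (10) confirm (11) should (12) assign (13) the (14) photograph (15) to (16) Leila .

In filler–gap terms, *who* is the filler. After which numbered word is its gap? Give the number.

10

In situ: The engineer will confirm who should assign the photograph to Leila.
The filler 'who' is interpreted as the subject of the clause embedded under 'confirm'. Wh-movement fronts it, leaving a gap right after 'confirm':
The board wanted to know who the engineer will confirm ___ should assign the photograph to Leila.
'confirm' is word 10.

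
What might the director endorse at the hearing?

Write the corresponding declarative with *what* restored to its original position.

'what' is the direct object of 'endorse'. Wh-movement fronts it, leaving a gap right after 'endorse':
What might the director endorse ___ at the hearing?

The director might endorse what at the hearing.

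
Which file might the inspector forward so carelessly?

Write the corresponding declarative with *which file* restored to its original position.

'which file' is the direct object of 'forward'. Wh-movement fronts it, leaving a gap right after 'forward':
Which file might the inspector forward ___ so carelessly?

The inspector might forward which file so carelessly.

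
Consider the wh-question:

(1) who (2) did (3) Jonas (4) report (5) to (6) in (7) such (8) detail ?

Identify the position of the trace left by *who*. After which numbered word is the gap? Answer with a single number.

5

Underlying clause: Jonas did report to who in such detail.
'who' functions as the object of the preposition 'to'. Wh-movement fronts it, leaving a gap right after 'to':
Who did Jonas report to ___ in such detail?
'to' is word 5.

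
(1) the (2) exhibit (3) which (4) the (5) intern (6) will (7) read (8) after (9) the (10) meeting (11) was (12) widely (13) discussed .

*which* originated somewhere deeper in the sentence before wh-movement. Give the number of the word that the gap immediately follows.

'which' is the direct object of 'read'. It moves to the left edge, and the trace sits right after 'read':
The exhibit which the intern will read ___ after the meeting was widely discussed.
'read' is word 7.

7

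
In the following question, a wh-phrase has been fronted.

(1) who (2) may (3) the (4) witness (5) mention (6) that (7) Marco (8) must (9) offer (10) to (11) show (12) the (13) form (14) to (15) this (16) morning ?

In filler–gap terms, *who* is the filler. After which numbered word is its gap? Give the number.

Pre-movement form: The witness may mention that Marco must offer to show the form to who this morning.
The filler 'who' is interpreted as the object of the preposition 'to' (recipient of 'show'). It moves to the left edge, and the trace sits right after 'to':
Who may the witness mention that Marco must offer to show the form to ___ this morning?
'to' is word 14.

14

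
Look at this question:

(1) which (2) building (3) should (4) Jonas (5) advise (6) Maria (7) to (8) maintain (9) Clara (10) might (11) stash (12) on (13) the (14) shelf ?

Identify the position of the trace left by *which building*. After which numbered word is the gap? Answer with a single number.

11

Pre-movement form: Jonas should advise Maria to maintain Clara might stash which building on the shelf.
'which building' functions as the direct object of 'stash'. Fronting leaves a gap immediately after 'stash':
Which building should Jonas advise Maria to maintain Clara might stash ___ on the shelf?
'stash' is word 11.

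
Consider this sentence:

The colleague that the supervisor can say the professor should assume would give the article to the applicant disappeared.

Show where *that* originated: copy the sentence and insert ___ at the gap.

The colleague that the supervisor can say the professor should assume ___ would give the article to the applicant disappeared.

'that' functions as the subject of the clause embedded under 'assume'. The gap is right after 'assume'.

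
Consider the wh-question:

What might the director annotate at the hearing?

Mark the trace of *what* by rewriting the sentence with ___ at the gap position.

In situ: The director might annotate what at the hearing.
'what' is the direct object of 'annotate'. The gap is right after 'annotate'.

What might the director annotate ___ at the hearing?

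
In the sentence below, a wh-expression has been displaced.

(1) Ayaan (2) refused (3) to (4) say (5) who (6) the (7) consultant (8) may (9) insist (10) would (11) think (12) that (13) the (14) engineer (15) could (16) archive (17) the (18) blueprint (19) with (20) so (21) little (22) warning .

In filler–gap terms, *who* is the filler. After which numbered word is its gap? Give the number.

9

Underlying clause: The consultant may insist who would think that the engineer could archive the blueprint with so little warning.
'who' is the subject of the clause embedded under 'insist'. It moves to the left edge, and the trace sits right after 'insist':
Ayaan refused to say who the consultant may insist ___ would think that the engineer could archive the blueprint with so little warning.
'insist' is word 9.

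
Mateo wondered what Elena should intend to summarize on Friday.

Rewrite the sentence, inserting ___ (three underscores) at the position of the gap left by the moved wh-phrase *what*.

Mateo wondered what Elena should intend to summarize ___ on Friday.

Before movement: Elena should intend to summarize what on Friday.
The filler 'what' is interpreted as the direct object of 'summarize'. The gap is right after 'summarize'.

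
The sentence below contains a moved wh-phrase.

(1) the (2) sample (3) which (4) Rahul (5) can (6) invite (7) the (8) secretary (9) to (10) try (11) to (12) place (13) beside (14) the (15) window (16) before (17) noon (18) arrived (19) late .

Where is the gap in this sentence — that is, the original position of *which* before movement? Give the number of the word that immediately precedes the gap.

'which' functions as the direct object of 'place'. Fronting leaves a gap immediately after 'place':
The sample which Rahul can invite the secretary to try to place ___ beside the window before noon arrived late.
'place' is word 12.

12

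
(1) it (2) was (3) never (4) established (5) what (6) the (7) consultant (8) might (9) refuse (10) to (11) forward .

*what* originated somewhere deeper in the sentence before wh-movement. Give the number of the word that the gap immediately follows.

Pre-movement form: The consultant might refuse to forward what.
The filler 'what' is interpreted as the direct object of 'forward'. Wh-movement fronts it, leaving a gap right after 'forward':
It was never established what the consultant might refuse to forward ___.
'forward' is word 11.

11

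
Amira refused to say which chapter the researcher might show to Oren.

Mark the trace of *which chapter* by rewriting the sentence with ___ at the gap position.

Before movement: The researcher might show which chapter to Oren.
'which chapter' functions as the direct object of 'show'. The gap is right after 'show'.

Amira refused to say which chapter the researcher might show ___ to Oren.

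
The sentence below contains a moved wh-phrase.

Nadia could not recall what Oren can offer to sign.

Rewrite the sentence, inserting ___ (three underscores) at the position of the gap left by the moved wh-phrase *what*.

Nadia could not recall what Oren can offer to sign ___.

In situ: Oren can offer to sign what.
'what' functions as the direct object of 'sign'. The gap is right after 'sign'.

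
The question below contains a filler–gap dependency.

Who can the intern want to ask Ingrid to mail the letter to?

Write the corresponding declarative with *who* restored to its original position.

'who' functions as the object of the preposition 'to' (recipient of 'mail'). Wh-movement fronts it, leaving a gap right after 'to':
Who can the intern want to ask Ingrid to mail the letter to ___?

The intern can want to ask Ingrid to mail the letter to who.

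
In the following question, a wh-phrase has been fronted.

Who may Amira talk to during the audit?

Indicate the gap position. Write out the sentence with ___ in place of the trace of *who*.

Who may Amira talk to ___ during the audit?

Underlying clause: Amira may talk to who during the audit.
'who' functions as the object of the preposition 'to'. The gap is right after 'to'.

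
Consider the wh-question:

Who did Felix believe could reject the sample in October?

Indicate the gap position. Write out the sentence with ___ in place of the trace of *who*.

Who did Felix believe ___ could reject the sample in October?

In situ: Felix did believe who could reject the sample in October.
'who' functions as the subject of the clause embedded under 'believe'. The gap is right after 'believe'.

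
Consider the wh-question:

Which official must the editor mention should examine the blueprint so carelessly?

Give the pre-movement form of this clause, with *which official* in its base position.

'which official' functions as the subject of the clause embedded under 'mention'. Fronting leaves a gap immediately after 'mention':
Which official must the editor mention ___ should examine the blueprint so carelessly?

The editor must mention which official should examine the blueprint so carelessly.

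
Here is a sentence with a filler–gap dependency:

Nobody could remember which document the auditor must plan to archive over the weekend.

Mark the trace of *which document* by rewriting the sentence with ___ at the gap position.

Pre-movement form: The auditor must plan to archive which document over the weekend.
The filler 'which document' is interpreted as the direct object of 'archive'. The gap is right after 'archive'.

Nobody could remember which document the auditor must plan to archive ___ over the weekend.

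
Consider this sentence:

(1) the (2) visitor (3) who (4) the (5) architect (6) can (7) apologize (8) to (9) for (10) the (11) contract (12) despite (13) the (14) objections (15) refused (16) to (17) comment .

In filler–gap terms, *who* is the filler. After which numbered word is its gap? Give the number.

'who' functions as the object of the preposition 'to'. Wh-movement fronts it, leaving a gap right after 'to':
The visitor who the architect can apologize to ___ for the contract despite the objections refused to comment.
'to' is word 8.

8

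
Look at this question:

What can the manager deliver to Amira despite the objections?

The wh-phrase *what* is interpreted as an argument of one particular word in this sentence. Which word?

Before movement: The manager can deliver what to Amira despite the objections.
'what' is the direct object of 'deliver'. Fronting leaves a gap immediately after 'deliver':
What can the manager deliver ___ to Amira despite the objections?

deliver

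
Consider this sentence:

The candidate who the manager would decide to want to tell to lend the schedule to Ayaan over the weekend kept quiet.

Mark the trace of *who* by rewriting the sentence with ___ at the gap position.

The filler 'who' is interpreted as the direct object of 'tell'. The gap is right after 'tell'.

The candidate who the manager would decide to want to tell ___ to lend the schedule to Ayaan over the weekend kept quiet.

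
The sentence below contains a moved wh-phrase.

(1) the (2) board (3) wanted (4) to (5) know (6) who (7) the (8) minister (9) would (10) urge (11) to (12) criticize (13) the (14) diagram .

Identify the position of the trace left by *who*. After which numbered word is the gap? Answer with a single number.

10

Pre-movement form: The minister would urge who to criticize the diagram.
'who' functions as the direct object of 'urge'. It moves to the left edge, and the trace sits right after 'urge':
The board wanted to know who the minister would urge ___ to criticize the diagram.
'urge' is word 10.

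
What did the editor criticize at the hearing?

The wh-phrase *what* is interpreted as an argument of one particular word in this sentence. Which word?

criticize

In situ: The editor did criticize what at the hearing.
'what' functions as the direct object of 'criticize'. Wh-movement fronts it, leaving a gap right after 'criticize':
What did the editor criticize ___ at the hearing?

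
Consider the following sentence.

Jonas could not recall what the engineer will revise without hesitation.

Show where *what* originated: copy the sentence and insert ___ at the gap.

Jonas could not recall what the engineer will revise ___ without hesitation.

Pre-movement form: The engineer will revise what without hesitation.
The filler 'what' is interpreted as the direct object of 'revise'. The gap is right after 'revise'.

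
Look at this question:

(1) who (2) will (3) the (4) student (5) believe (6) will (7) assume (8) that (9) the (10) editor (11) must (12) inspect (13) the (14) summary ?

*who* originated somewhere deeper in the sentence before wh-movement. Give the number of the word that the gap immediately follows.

5

Underlying clause: The student will believe who will assume that the editor must inspect the summary.
'who' is the subject of the clause embedded under 'believe'. It moves to the left edge, and the trace sits right after 'believe':
Who will the student believe ___ will assume that the editor must inspect the summary?
'believe' is word 5.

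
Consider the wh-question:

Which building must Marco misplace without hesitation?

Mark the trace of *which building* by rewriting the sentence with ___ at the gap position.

Pre-movement form: Marco must misplace which building without hesitation.
The filler 'which building' is interpreted as the direct object of 'misplace'. The gap is right after 'misplace'.

Which building must Marco misplace ___ without hesitation?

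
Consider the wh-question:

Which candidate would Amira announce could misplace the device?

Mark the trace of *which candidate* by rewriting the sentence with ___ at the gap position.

Which candidate would Amira announce ___ could misplace the device?

In situ: Amira would announce which candidate could misplace the device.
'which candidate' functions as the subject of the clause embedded under 'announce'. The gap is right after 'announce'.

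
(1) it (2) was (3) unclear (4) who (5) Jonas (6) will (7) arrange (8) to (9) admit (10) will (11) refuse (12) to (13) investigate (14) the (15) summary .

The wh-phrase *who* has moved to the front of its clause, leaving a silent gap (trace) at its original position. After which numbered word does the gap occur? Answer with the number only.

In situ: Jonas will arrange to admit who will refuse to investigate the summary.
'who' functions as the subject of the clause embedded under 'admit'. Wh-movement fronts it, leaving a gap right after 'admit':
It was unclear who Jonas will arrange to admit ___ will refuse to investigate the summary.
'admit' is word 9.

9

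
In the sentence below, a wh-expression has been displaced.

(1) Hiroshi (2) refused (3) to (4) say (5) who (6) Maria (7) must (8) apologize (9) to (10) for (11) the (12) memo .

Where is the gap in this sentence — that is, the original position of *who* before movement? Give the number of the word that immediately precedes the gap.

9

Before movement: Maria must apologize to who for the memo.
The filler 'who' is interpreted as the object of the preposition 'to'. Wh-movement fronts it, leaving a gap right after 'to':
Hiroshi refused to say who Maria must apologize to ___ for the memo.
'to' is word 9.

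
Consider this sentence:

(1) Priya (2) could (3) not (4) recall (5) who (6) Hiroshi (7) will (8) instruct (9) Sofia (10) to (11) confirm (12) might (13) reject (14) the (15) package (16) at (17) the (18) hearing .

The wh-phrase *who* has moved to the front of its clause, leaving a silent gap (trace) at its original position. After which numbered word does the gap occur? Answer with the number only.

11

Before movement: Hiroshi will instruct Sofia to confirm who might reject the package at the hearing.
'who' functions as the subject of the clause embedded under 'confirm'. It moves to the left edge, and the trace sits right after 'confirm':
Priya could not recall who Hiroshi will instruct Sofia to confirm ___ might reject the package at the hearing.
'confirm' is word 11.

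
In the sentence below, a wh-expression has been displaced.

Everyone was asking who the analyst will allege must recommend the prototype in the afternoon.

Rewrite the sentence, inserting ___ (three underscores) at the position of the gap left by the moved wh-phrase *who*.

Underlying clause: The analyst will allege who must recommend the prototype in the afternoon.
'who' functions as the subject of the clause embedded under 'allege'. The gap is right after 'allege'.

Everyone was asking who the analyst will allege ___ must recommend the prototype in the afternoon.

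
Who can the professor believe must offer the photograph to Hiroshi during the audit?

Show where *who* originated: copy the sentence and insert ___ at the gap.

Before movement: The professor can believe who must offer the photograph to Hiroshi during the audit.
'who' is the subject of the clause embedded under 'believe'. The gap is right after 'believe'.

Who can the professor believe ___ must offer the photograph to Hiroshi during the audit?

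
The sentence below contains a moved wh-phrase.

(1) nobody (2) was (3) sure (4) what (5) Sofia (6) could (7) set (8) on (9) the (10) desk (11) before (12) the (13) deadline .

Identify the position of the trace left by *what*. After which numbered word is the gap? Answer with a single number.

7

In situ: Sofia could set what on the desk before the deadline.
'what' functions as the direct object of 'set'. Wh-movement fronts it, leaving a gap right after 'set':
Nobody was sure what Sofia could set ___ on the desk before the deadline.
'set' is word 7.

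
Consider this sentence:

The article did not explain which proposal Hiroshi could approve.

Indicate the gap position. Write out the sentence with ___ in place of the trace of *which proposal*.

The article did not explain which proposal Hiroshi could approve ___.

Pre-movement form: Hiroshi could approve which proposal.
'which proposal' functions as the direct object of 'approve'. The gap is right after 'approve'.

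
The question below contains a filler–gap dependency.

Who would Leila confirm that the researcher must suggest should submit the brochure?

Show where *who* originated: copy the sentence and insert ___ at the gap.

Pre-movement form: Leila would confirm that the researcher must suggest who should submit the brochure.
The filler 'who' is interpreted as the subject of the clause embedded under 'suggest'. The gap is right after 'suggest'.

Who would Leila confirm that the researcher must suggest ___ should submit the brochure?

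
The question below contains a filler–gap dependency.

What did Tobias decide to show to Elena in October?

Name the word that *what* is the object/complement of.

Underlying clause: Tobias did decide to show what to Elena in October.
'what' functions as the direct object of 'show'. Fronting leaves a gap immediately after 'show':
What did Tobias decide to show ___ to Elena in October?

show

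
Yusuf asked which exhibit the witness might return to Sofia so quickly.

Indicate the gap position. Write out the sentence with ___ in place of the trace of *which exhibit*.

Underlying clause: The witness might return which exhibit to Sofia so quickly.
The filler 'which exhibit' is interpreted as the direct object of 'return'. The gap is right after 'return'.

Yusuf asked which exhibit the witness might return ___ to Sofia so quickly.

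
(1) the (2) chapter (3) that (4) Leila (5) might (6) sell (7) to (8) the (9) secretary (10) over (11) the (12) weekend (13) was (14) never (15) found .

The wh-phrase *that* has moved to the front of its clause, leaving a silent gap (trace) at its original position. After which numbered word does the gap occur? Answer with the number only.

6

'that' is the direct object of 'sell'. It moves to the left edge, and the trace sits right after 'sell':
The chapter that Leila might sell ___ to the secretary over the weekend was never found.
'sell' is word 6.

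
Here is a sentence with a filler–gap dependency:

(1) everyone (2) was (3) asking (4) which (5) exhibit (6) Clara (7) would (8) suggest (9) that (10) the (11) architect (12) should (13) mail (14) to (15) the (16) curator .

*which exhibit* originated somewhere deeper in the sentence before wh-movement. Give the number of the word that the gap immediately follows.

13

In situ: Clara would suggest that the architect should mail which exhibit to the curator.
'which exhibit' is the direct object of 'mail'. Wh-movement fronts it, leaving a gap right after 'mail':
Everyone was asking which exhibit Clara would suggest that the architect should mail ___ to the curator.
'mail' is word 13.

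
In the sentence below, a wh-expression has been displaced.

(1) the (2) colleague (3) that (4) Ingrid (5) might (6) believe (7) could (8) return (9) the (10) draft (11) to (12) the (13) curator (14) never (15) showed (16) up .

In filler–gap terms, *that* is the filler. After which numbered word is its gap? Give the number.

'that' functions as the subject of the clause embedded under 'believe'. Fronting leaves a gap immediately after 'believe':
The colleague that Ingrid might believe ___ could return the draft to the curator never showed up.
'believe' is word 6.

6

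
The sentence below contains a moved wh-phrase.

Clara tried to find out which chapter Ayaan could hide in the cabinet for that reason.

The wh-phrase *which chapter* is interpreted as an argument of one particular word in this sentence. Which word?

Pre-movement form: Ayaan could hide which chapter in the cabinet for that reason.
The filler 'which chapter' is interpreted as the direct object of 'hide'. It moves to the left edge, and the trace sits right after 'hide':
Clara tried to find out which chapter Ayaan could hide ___ in the cabinet for that reason.

hide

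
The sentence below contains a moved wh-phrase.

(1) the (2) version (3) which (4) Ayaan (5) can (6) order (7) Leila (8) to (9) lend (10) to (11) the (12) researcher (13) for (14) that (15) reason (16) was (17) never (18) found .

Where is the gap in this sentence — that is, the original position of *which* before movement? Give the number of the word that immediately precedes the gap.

9

The filler 'which' is interpreted as the direct object of 'lend'. It moves to the left edge, and the trace sits right after 'lend':
The version which Ayaan can order Leila to lend ___ to the researcher for that reason was never found.
'lend' is word 9.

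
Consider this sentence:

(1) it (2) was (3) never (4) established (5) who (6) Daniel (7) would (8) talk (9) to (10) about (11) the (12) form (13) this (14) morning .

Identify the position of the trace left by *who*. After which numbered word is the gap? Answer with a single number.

Pre-movement form: Daniel would talk to who about the form this morning.
The filler 'who' is interpreted as the object of the preposition 'to'. It moves to the left edge, and the trace sits right after 'to':
It was never established who Daniel would talk to ___ about the form this morning.
'to' is word 9.

9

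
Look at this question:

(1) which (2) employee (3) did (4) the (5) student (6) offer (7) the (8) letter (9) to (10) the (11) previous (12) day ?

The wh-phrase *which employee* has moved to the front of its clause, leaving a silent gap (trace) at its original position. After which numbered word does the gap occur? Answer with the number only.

9

In situ: The student did offer the letter to which employee the previous day.
The filler 'which employee' is interpreted as the object of the preposition 'to' (recipient of 'offer'). Fronting leaves a gap immediately after 'to':
Which employee did the student offer the letter to ___ the previous day?
'to' is word 9.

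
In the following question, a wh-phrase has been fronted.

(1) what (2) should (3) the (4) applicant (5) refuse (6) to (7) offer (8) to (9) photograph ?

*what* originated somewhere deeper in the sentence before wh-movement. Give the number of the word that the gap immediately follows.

Pre-movement form: The applicant should refuse to offer to photograph what.
'what' is the direct object of 'photograph'. Wh-movement fronts it, leaving a gap right after 'photograph':
What should the applicant refuse to offer to photograph ___?
'photograph' is word 9.

9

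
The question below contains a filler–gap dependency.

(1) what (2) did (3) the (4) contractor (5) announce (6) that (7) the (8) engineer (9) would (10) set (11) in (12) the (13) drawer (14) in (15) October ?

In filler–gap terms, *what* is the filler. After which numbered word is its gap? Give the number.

10

Before movement: The contractor did announce that the engineer would set what in the drawer in October.
'what' is the direct object of 'set'. Wh-movement fronts it, leaving a gap right after 'set':
What did the contractor announce that the engineer would set ___ in the drawer in October?
'set' is word 10.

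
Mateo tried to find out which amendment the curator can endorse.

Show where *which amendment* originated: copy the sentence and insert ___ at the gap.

Mateo tried to find out which amendment the curator can endorse ___.

In situ: The curator can endorse which amendment.
'which amendment' functions as the direct object of 'endorse'. The gap is right after 'endorse'.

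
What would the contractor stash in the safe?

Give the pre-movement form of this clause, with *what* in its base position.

'what' functions as the direct object of 'stash'. Fronting leaves a gap immediately after 'stash':
What would the contractor stash ___ in the safe?

The contractor would stash what in the safe.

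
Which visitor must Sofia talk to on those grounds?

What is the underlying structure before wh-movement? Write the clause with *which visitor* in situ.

Sofia must talk to which visitor on those grounds.

'which visitor' is the object of the preposition 'to'. Fronting leaves a gap immediately after 'to':
Which visitor must Sofia talk to ___ on those grounds?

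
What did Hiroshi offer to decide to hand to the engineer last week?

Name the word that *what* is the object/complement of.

hand

Underlying clause: Hiroshi did offer to decide to hand what to the engineer last week.
The filler 'what' is interpreted as the direct object of 'hand'. Fronting leaves a gap immediately after 'hand':
What did Hiroshi offer to decide to hand ___ to the engineer last week?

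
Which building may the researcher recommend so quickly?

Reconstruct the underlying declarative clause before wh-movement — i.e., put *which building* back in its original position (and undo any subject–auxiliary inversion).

The filler 'which building' is interpreted as the direct object of 'recommend'. Fronting leaves a gap immediately after 'recommend':
Which building may the researcher recommend ___ so quickly?

The researcher may recommend which building so quickly.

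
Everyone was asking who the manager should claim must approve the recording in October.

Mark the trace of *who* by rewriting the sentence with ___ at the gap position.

In situ: The manager should claim who must approve the recording in October.
The filler 'who' is interpreted as the subject of the clause embedded under 'claim'. The gap is right after 'claim'.

Everyone was asking who the manager should claim ___ must approve the recording in October.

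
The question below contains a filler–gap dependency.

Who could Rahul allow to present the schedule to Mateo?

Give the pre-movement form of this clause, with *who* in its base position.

Rahul could allow who to present the schedule to Mateo.

'who' functions as the direct object of 'allow'. Fronting leaves a gap immediately after 'allow':
Who could Rahul allow ___ to present the schedule to Mateo?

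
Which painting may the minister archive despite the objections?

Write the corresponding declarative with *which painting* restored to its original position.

The minister may archive which painting despite the objections.

'which painting' is the direct object of 'archive'. Wh-movement fronts it, leaving a gap right after 'archive':
Which painting may the minister archive ___ despite the objections?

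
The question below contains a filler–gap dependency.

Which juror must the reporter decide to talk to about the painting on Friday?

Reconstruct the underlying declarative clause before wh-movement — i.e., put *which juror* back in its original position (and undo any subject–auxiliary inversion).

'which juror' is the object of the preposition 'to'. It moves to the left edge, and the trace sits right after 'to':
Which juror must the reporter decide to talk to ___ about the painting on Friday?

The reporter must decide to talk to which juror about the painting on Friday.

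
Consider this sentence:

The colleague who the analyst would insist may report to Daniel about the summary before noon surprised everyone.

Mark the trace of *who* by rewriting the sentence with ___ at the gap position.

The filler 'who' is interpreted as the subject of the clause embedded under 'insist'. The gap is right after 'insist'.

The colleague who the analyst would insist ___ may report to Daniel about the summary before noon surprised everyone.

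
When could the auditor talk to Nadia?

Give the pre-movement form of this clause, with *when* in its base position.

The auditor could talk to Nadia when.

'when' functions as the temporal adjunct. Fronting leaves a gap immediately after 'Nadia':
When could the auditor talk to Nadia ___?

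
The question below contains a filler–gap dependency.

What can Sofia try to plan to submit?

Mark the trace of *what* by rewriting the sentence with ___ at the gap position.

Before movement: Sofia can try to plan to submit what.
The filler 'what' is interpreted as the direct object of 'submit'. The gap is right after 'submit'.

What can Sofia try to plan to submit ___?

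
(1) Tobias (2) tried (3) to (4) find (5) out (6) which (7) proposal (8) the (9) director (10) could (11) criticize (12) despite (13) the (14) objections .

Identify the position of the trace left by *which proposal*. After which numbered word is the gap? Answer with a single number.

In situ: The director could criticize which proposal despite the objections.
'which proposal' functions as the direct object of 'criticize'. Fronting leaves a gap immediately after 'criticize':
Tobias tried to find out which proposal the director could criticize ___ despite the objections.
'criticize' is word 11.

11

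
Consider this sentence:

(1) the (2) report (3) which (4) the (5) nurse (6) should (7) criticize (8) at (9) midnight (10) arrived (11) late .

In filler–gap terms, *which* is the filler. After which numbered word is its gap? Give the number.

The filler 'which' is interpreted as the direct object of 'criticize'. Wh-movement fronts it, leaving a gap right after 'criticize':
The report which the nurse should criticize ___ at midnight arrived late.
'criticize' is word 7.

7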